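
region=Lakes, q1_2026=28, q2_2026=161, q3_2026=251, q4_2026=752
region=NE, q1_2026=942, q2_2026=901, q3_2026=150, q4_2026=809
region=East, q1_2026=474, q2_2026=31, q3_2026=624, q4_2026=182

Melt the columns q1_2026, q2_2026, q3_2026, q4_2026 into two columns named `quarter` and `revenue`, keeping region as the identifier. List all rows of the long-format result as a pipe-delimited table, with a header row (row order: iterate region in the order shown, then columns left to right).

Each (region, column) pair becomes one row: 3 × 4 = 12 rows.
For example, (Lakes, q1_2026) → revenue=28.

| region | quarter | revenue |
| Lakes | q1_2026 | 28 |
| Lakes | q2_2026 | 161 |
| Lakes | q3_2026 | 251 |
| Lakes | q4_2026 | 752 |
| NE | q1_2026 | 942 |
| NE | q2_2026 | 901 |
| NE | q3_2026 | 150 |
| NE | q4_2026 | 809 |
| East | q1_2026 | 474 |
| East | q2_2026 | 31 |
| East | q3_2026 | 624 |
| East | q4_2026 | 182 |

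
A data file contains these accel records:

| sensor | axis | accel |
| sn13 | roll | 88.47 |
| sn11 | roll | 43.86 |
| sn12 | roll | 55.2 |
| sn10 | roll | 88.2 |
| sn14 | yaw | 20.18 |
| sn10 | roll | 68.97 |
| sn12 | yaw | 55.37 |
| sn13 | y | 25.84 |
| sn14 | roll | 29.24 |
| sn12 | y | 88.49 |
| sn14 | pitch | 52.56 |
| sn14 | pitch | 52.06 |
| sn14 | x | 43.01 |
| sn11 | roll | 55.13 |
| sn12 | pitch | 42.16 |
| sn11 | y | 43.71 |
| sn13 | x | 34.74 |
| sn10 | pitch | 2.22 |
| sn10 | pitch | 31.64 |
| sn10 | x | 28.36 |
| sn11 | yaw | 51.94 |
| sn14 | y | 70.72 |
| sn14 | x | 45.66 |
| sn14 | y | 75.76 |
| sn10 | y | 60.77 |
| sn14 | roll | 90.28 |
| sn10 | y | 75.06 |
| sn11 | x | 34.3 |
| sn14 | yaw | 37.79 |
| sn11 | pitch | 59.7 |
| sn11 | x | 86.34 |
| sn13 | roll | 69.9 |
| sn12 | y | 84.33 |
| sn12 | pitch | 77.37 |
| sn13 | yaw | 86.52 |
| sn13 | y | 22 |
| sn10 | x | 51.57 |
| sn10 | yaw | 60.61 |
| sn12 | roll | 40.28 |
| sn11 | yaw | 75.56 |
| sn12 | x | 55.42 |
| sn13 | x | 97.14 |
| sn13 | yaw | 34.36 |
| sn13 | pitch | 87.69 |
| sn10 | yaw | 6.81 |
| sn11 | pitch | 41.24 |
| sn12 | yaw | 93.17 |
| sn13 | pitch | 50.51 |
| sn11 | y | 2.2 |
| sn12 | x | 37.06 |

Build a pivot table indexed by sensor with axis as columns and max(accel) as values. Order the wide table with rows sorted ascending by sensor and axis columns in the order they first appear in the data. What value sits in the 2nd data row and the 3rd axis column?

43.71

With rows sorted ascending by sensor, row 2 is sensor=sn11. axis columns in first-appearance order: roll, yaw, y, pitch, x; column 3 is y.
Long rows with sensor=sn11, axis=y: max(43.71, 2.2) = 43.71.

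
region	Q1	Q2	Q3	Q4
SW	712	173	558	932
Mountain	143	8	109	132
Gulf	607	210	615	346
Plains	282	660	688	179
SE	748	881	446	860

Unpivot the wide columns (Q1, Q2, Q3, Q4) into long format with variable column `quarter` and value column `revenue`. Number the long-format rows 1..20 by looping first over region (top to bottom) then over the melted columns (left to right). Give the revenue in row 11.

20 rows total (5 × 4). Row 11: index ⌊(11-1)/4⌋ = 2 into region → Gulf; (11-1) mod 4 = 2 into the melted columns → Q3.
So row 11 is (Gulf, Q3, 615); revenue = 615.

615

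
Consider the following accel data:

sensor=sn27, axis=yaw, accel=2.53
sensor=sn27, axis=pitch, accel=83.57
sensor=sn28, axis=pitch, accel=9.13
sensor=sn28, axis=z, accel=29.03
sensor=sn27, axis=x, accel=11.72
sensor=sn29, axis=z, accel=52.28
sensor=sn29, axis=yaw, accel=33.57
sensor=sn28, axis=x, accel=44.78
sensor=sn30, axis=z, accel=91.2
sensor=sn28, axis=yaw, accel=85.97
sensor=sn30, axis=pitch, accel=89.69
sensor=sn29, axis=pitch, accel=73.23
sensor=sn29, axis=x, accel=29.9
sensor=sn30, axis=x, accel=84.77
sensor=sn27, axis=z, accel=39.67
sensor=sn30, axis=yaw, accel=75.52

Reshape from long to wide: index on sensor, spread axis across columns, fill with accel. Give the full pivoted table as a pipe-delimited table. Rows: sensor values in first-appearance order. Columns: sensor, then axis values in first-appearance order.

| sensor | yaw | pitch | z | x |
| sn27 | 2.53 | 83.57 | 39.67 | 11.72 |
| sn28 | 85.97 | 9.13 | 29.03 | 44.78 |
| sn29 | 33.57 | 73.23 | 52.28 | 29.9 |
| sn30 | 75.52 | 89.69 | 91.2 | 84.77 |

Columns: sensor plus the 4 distinct axis values (yaw, pitch, z, x).
For example, row sn27 column yaw takes accel=2.53 from the long row (sn27, yaw).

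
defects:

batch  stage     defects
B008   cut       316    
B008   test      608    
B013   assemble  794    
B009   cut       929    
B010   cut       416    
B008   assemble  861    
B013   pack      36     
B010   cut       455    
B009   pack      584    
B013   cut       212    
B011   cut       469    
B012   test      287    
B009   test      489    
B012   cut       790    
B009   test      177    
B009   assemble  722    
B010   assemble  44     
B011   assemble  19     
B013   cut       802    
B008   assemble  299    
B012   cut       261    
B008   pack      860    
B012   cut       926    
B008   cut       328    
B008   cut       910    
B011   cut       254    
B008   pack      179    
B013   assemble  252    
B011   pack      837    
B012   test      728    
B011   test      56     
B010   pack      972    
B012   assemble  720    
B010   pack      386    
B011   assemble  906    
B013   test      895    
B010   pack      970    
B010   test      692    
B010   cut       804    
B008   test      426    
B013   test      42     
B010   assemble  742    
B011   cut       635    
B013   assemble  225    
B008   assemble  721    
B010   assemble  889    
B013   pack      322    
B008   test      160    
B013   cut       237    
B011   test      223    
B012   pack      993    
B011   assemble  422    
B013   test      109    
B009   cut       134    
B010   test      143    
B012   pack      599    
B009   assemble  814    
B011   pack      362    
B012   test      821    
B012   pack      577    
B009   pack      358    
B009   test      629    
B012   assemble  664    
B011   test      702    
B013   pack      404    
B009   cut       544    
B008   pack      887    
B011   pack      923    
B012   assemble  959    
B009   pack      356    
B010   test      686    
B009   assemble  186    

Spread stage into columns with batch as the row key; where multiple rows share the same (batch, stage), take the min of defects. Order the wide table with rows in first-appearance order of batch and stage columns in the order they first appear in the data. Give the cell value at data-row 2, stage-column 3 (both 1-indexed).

225

With rows in first-appearance order of batch, row 2 is batch=B013. stage columns in first-appearance order: cut, test, assemble, pack; column 3 is assemble.
Long rows with batch=B013, stage=assemble: min(794, 252, 225) = 225.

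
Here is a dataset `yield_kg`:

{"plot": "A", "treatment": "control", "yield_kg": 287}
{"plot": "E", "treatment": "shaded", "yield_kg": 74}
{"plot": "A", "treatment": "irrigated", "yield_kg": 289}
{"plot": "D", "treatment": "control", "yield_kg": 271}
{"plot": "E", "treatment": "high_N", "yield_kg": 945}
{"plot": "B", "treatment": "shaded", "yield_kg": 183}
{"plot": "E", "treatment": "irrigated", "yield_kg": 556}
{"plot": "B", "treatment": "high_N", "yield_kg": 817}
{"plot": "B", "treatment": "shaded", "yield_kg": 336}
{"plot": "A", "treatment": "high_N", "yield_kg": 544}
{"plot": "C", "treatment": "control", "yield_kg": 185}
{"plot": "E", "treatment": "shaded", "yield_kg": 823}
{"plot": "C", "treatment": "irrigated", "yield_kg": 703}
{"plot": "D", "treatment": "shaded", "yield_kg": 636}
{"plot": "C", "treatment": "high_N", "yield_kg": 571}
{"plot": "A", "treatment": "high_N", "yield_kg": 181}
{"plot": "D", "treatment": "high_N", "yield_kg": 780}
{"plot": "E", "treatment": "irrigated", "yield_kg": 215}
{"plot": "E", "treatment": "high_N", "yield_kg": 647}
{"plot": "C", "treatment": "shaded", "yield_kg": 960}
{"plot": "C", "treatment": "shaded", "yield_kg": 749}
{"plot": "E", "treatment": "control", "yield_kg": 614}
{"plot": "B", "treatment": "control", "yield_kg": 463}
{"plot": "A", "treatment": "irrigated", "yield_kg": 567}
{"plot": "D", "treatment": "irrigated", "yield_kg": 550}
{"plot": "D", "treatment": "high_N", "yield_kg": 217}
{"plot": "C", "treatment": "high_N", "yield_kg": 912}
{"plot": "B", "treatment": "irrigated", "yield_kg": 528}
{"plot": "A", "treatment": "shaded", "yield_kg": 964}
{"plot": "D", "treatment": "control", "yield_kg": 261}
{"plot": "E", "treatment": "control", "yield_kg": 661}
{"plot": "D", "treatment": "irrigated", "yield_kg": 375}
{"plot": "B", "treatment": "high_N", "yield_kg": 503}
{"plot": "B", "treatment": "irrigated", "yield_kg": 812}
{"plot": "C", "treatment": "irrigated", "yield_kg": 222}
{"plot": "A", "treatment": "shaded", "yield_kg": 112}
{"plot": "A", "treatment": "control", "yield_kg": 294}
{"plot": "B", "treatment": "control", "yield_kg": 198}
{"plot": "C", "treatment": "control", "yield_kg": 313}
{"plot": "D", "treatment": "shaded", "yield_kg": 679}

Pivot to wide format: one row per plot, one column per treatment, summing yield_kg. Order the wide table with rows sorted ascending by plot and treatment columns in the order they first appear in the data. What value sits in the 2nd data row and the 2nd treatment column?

With rows sorted ascending by plot, row 2 is plot=B. treatment columns in first-appearance order: control, shaded, irrigated, high_N; column 2 is shaded.
Long rows with plot=B, treatment=shaded: 183 + 336 = 519.

519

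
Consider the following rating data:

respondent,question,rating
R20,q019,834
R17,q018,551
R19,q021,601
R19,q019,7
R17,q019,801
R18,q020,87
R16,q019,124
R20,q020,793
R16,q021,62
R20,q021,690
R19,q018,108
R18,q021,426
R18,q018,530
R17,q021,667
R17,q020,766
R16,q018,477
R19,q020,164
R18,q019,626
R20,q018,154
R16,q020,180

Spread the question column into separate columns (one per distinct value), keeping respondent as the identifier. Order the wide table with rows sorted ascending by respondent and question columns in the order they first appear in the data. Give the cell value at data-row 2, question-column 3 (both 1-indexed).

667

With rows sorted ascending by respondent, row 2 is respondent=R17. question columns in first-appearance order: q019, q018, q021, q020; column 3 is q021.
Long rows with respondent=R17, question=q021: rating = 667.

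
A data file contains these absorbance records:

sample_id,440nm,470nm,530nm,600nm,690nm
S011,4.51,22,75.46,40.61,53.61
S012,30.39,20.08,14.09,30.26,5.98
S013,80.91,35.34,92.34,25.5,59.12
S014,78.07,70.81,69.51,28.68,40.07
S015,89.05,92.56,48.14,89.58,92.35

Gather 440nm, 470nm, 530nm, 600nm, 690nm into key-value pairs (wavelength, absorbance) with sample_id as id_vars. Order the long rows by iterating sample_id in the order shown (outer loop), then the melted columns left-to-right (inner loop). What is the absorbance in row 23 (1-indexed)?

25 rows total (5 × 5). Row 23: index ⌊(23-1)/5⌋ = 4 into sample_id → S015; (23-1) mod 5 = 2 into the melted columns → 530nm.
So row 23 is (S015, 530nm, 48.14); absorbance = 48.14.

48.14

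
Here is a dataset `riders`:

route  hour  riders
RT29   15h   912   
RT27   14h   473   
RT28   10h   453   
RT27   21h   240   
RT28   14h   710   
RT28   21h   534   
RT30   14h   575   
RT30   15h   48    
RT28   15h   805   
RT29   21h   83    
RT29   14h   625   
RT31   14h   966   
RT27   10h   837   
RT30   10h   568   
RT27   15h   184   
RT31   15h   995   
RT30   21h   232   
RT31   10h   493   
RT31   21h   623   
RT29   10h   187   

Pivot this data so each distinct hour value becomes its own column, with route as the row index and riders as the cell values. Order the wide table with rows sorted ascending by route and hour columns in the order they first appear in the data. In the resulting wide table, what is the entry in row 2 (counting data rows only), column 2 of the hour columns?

710

With rows sorted ascending by route, row 2 is route=RT28. hour columns in first-appearance order: 15h, 14h, 10h, 21h; column 2 is 14h.
Long rows with route=RT28, hour=14h: riders = 710.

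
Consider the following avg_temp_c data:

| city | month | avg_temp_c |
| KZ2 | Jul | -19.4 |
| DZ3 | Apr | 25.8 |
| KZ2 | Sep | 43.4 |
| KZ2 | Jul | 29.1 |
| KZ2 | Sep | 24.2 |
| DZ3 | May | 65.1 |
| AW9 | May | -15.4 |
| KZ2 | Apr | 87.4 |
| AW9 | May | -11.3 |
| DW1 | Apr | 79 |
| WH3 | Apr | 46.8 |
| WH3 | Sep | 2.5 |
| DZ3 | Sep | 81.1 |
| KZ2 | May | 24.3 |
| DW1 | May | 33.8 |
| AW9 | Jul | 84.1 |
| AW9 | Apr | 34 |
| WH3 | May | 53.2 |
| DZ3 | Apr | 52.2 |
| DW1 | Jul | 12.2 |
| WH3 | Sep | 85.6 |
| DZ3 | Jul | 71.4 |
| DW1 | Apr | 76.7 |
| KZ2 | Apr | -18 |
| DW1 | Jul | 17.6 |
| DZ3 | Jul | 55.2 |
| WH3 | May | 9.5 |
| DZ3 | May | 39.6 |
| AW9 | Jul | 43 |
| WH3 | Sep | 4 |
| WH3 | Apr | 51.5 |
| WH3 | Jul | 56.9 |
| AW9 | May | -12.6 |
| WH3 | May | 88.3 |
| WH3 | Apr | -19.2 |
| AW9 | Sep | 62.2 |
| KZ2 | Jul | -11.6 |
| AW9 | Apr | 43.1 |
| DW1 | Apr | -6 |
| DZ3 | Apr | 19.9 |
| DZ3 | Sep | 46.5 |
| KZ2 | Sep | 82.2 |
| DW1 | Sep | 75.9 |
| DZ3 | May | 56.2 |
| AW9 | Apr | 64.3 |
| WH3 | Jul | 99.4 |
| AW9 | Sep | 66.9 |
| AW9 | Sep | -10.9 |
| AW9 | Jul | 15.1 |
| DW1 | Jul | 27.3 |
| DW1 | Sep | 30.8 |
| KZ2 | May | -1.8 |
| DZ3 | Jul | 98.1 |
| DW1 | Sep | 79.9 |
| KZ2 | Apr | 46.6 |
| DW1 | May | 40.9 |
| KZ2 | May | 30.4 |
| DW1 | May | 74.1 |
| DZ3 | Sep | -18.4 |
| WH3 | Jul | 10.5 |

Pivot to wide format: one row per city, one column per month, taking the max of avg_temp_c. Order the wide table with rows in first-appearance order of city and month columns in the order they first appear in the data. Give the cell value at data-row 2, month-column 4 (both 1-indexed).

65.1

With rows in first-appearance order of city, row 2 is city=DZ3. month columns in first-appearance order: Jul, Apr, Sep, May; column 4 is May.
Long rows with city=DZ3, month=May: max(65.1, 39.6, 56.2) = 65.1.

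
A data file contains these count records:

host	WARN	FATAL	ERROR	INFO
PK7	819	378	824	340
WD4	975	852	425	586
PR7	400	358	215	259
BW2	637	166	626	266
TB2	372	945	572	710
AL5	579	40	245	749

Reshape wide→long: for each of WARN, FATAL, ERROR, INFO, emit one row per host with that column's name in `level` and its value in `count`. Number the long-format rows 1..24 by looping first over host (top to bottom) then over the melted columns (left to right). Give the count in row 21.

579

24 rows total (6 × 4). Row 21: index ⌊(21-1)/4⌋ = 5 into host → AL5; (21-1) mod 4 = 0 into the melted columns → WARN.
So row 21 is (AL5, WARN, 579); count = 579.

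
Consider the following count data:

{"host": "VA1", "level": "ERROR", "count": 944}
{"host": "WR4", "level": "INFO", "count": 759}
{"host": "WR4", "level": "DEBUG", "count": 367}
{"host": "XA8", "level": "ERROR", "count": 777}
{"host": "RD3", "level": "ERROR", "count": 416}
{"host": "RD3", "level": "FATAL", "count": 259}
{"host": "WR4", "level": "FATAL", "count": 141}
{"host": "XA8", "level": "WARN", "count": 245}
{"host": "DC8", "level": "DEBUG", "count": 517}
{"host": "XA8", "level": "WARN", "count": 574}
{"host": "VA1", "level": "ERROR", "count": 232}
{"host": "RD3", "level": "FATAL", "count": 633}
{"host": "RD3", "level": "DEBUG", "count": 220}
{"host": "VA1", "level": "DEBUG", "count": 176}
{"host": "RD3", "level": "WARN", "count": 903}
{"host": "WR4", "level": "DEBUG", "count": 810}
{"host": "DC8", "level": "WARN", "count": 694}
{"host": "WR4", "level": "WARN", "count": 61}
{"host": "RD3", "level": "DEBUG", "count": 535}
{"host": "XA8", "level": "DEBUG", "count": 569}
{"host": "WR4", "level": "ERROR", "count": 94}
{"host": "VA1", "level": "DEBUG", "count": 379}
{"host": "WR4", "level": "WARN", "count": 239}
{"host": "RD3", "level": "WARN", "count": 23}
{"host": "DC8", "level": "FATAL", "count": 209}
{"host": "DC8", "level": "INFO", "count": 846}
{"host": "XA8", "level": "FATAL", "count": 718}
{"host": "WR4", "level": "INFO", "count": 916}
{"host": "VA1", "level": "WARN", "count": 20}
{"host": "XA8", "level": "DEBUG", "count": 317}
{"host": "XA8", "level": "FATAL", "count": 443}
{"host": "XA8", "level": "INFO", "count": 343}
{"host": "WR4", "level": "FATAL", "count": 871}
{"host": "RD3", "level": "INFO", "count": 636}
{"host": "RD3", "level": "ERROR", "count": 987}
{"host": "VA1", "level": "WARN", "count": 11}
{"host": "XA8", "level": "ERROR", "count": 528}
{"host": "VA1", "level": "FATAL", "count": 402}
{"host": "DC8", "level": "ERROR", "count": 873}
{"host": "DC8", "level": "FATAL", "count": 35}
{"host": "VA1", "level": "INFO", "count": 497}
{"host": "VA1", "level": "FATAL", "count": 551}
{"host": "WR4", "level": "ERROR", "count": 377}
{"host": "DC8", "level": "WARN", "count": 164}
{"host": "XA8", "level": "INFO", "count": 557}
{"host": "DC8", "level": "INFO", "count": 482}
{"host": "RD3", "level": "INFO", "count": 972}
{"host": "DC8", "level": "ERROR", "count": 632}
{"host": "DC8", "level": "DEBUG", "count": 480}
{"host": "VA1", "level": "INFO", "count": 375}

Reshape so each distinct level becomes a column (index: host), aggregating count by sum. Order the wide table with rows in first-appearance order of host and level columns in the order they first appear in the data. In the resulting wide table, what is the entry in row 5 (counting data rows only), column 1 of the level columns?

1505

With rows in first-appearance order of host, row 5 is host=DC8. level columns in first-appearance order: ERROR, INFO, DEBUG, FATAL, WARN; column 1 is ERROR.
Long rows with host=DC8, level=ERROR: 873 + 632 = 1505.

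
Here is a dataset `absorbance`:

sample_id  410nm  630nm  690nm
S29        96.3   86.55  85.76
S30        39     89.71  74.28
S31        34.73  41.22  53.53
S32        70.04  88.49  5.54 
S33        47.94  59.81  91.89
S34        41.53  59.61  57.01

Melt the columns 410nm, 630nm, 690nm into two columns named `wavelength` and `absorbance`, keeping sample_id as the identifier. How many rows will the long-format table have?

6 sample_id values × 3 melted columns = 18 rows.

18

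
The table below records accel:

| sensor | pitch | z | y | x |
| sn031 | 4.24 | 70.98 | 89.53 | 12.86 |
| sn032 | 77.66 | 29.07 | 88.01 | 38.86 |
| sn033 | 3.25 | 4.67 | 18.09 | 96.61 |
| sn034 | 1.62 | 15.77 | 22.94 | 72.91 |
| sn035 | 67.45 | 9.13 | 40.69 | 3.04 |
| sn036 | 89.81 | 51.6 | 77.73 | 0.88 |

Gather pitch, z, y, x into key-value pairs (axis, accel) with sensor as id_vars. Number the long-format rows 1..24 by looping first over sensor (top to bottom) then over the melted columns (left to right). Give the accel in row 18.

24 rows total (6 × 4). Row 18: index ⌊(18-1)/4⌋ = 4 into sensor → sn035; (18-1) mod 4 = 1 into the melted columns → z.
So row 18 is (sn035, z, 9.13); accel = 9.13.

9.13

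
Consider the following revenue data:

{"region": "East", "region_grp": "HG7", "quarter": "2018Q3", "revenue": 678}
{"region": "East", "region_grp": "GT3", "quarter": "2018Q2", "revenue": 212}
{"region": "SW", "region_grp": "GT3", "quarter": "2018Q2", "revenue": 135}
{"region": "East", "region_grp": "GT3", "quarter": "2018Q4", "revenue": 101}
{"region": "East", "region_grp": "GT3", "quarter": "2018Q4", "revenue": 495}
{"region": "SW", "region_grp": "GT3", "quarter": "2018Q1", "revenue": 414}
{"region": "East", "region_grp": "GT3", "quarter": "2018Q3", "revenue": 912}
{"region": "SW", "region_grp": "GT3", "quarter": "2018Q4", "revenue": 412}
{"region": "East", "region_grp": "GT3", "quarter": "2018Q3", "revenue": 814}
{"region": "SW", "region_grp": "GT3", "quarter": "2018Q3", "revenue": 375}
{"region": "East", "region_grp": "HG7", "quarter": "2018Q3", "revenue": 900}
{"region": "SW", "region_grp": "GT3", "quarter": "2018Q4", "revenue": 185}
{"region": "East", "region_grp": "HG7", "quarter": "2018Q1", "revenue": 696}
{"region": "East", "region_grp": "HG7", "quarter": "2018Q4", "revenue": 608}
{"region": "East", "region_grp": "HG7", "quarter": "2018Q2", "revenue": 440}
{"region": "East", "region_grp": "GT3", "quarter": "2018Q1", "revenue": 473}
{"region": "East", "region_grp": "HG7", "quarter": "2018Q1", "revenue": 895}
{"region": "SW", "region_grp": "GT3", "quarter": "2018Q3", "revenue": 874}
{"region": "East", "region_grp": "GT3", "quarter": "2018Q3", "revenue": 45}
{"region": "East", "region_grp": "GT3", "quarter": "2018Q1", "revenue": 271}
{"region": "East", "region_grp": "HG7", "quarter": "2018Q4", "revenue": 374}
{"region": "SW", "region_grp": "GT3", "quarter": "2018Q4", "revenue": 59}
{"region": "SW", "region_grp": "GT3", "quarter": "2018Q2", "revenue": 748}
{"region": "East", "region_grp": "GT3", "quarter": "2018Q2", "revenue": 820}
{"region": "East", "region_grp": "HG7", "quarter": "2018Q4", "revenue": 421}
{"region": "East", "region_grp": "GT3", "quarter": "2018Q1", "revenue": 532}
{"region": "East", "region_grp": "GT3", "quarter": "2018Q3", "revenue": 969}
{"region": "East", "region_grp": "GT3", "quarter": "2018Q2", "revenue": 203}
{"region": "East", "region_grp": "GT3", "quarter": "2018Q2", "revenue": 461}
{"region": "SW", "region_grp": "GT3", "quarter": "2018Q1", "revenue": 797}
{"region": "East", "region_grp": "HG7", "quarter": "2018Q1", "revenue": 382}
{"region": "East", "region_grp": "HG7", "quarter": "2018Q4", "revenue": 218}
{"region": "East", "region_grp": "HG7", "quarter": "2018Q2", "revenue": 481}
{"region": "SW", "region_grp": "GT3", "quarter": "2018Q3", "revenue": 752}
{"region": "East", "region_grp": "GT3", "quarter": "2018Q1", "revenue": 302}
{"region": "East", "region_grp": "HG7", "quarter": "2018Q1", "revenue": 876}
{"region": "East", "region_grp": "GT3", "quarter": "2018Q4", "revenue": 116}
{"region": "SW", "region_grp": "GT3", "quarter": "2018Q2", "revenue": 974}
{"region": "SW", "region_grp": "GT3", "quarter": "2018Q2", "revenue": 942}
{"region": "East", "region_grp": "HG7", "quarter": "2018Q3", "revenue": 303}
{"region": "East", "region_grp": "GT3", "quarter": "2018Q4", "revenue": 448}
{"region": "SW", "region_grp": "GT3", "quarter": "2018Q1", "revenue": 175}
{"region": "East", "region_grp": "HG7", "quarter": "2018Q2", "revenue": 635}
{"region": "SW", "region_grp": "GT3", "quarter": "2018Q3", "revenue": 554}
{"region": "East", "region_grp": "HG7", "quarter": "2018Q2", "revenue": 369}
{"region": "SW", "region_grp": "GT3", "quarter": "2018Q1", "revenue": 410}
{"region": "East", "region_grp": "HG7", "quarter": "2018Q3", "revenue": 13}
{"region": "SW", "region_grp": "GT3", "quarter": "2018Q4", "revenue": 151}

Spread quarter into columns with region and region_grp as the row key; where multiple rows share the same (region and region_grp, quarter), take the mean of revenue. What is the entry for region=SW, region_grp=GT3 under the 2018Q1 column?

449

Rows with region=SW, region_grp=GT3 and quarter=2018Q1: revenue values are 414, 797, 175, 410.
(414 + 797 + 175 + 410) / 4 = 449.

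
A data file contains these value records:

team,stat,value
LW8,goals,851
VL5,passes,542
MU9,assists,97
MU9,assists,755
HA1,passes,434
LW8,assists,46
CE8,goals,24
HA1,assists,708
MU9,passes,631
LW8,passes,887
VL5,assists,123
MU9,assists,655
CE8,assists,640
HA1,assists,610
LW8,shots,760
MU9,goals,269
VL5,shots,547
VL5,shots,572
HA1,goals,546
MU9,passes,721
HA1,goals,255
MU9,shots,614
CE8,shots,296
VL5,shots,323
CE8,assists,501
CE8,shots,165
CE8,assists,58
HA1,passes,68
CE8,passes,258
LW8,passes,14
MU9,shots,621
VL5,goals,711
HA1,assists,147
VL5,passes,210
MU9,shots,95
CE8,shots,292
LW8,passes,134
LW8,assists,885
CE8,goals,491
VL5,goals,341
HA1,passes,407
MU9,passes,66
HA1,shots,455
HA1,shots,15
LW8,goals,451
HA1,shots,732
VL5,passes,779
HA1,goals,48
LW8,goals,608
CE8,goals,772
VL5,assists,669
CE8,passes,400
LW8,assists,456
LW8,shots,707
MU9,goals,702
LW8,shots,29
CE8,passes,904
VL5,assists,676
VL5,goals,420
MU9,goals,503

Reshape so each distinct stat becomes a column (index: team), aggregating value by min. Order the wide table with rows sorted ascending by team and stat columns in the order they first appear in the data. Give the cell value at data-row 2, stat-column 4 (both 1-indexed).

15

With rows sorted ascending by team, row 2 is team=HA1. stat columns in first-appearance order: goals, passes, assists, shots; column 4 is shots.
Long rows with team=HA1, stat=shots: min(455, 15, 732) = 15.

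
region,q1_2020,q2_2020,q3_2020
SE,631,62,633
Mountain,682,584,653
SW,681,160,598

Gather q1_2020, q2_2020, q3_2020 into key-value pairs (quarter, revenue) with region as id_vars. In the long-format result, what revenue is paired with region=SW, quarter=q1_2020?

Unpivoting turns each (region, wide-column) pair into one long row.
The wide cell at row SW, column q1_2020 holds 681, so the long row (SW, q1_2020) has revenue=681.

681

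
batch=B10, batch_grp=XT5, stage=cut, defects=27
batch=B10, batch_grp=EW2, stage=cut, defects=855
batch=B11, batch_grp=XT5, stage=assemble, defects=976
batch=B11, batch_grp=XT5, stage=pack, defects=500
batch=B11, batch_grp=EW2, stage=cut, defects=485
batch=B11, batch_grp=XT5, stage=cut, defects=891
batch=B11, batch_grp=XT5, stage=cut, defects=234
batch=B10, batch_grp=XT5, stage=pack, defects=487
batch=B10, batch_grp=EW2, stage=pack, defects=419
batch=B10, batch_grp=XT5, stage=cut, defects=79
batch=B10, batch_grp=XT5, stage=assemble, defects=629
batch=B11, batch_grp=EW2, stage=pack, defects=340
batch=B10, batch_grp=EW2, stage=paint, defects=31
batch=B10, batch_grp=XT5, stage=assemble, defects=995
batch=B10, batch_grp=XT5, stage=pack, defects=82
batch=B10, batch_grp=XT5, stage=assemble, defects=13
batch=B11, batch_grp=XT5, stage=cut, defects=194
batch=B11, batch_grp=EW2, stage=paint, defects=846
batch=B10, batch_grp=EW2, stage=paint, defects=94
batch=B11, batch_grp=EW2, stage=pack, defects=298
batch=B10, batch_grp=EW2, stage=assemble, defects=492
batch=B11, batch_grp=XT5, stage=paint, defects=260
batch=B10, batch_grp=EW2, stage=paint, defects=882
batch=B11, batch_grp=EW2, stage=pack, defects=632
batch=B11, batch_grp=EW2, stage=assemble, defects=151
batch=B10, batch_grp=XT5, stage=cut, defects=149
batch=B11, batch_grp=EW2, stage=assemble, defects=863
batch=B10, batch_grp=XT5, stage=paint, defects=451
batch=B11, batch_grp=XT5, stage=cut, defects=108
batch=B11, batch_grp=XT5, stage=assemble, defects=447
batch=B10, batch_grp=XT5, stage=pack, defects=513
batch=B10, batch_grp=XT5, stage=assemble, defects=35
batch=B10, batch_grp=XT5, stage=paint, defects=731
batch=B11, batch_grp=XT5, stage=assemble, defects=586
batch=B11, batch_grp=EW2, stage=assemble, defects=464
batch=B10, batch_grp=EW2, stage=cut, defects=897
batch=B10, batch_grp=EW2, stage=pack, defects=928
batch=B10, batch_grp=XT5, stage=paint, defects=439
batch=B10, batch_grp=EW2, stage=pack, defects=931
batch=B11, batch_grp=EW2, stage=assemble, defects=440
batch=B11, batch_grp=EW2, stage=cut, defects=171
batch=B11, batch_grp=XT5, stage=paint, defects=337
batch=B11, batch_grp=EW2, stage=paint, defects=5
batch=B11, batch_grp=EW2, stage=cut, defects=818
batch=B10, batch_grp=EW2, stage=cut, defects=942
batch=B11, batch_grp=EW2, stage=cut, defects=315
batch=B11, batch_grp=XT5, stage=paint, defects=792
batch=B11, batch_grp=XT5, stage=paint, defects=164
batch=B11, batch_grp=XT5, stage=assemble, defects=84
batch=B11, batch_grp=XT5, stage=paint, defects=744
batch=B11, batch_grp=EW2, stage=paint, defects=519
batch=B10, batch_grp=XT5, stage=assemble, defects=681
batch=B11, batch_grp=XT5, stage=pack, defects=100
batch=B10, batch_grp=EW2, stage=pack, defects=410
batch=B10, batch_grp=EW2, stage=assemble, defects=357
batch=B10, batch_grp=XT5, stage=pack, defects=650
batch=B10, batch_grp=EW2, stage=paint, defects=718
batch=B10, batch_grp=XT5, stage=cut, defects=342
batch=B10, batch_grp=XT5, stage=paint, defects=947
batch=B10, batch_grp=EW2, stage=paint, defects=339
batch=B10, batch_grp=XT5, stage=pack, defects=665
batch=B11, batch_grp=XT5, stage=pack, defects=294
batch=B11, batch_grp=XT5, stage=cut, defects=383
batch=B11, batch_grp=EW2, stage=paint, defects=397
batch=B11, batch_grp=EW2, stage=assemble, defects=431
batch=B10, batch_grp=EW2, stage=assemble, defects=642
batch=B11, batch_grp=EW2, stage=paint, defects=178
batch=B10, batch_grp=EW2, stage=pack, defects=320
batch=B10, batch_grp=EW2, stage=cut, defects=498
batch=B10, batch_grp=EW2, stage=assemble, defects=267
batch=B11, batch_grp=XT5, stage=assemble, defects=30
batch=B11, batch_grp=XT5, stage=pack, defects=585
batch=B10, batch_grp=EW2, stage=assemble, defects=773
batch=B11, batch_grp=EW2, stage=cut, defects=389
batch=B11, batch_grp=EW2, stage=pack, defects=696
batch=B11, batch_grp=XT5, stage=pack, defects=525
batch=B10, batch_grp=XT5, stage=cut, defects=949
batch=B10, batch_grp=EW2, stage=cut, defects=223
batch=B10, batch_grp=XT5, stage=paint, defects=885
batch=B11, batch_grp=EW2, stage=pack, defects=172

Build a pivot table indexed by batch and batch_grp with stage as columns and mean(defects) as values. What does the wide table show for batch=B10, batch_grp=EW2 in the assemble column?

506.20

Rows with batch=B10, batch_grp=EW2 and stage=assemble: defects values are 492, 357, 642, 267, 773.
(492 + 357 + 642 + 267 + 773) / 5 = 506.20.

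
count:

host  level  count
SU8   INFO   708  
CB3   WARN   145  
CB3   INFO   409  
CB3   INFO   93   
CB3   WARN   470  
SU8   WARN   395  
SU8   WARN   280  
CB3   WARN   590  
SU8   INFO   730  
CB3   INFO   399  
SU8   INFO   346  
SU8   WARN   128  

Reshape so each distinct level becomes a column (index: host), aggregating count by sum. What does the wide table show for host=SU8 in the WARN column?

Rows with host=SU8 and level=WARN: count values are 395, 280, 128.
395 + 280 + 128 = 803.

803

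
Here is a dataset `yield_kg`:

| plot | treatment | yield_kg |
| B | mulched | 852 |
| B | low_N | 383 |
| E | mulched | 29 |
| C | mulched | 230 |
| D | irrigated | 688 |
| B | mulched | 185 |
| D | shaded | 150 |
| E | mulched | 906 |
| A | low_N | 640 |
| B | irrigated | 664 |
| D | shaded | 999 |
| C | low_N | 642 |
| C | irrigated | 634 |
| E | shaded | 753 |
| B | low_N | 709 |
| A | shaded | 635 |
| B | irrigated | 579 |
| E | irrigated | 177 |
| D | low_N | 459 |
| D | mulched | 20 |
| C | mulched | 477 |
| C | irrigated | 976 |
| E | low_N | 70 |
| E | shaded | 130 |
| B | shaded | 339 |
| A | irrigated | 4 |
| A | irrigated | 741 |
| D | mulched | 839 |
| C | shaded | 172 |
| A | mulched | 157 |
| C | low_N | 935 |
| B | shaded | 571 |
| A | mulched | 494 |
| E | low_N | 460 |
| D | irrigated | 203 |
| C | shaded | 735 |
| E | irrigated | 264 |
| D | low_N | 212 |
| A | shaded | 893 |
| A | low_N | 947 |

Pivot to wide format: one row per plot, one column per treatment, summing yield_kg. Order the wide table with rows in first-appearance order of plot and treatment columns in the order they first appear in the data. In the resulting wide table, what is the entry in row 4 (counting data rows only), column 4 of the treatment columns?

1149

With rows in first-appearance order of plot, row 4 is plot=D. treatment columns in first-appearance order: mulched, low_N, irrigated, shaded; column 4 is shaded.
Long rows with plot=D, treatment=shaded: 150 + 999 = 1149.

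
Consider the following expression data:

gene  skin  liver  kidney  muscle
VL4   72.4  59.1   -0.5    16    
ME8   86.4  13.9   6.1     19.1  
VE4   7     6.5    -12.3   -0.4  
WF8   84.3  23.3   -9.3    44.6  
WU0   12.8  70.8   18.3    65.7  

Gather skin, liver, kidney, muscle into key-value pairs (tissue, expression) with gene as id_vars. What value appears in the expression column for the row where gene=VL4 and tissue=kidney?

-0.5

Unpivoting turns each (gene, wide-column) pair into one long row.
The wide cell at row VL4, column kidney holds -0.5, so the long row (VL4, kidney) has expression=-0.5.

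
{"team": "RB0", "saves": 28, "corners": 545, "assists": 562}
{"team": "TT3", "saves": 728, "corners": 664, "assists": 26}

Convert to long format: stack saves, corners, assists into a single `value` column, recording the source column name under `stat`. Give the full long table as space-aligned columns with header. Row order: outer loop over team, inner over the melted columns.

team  stat     value
RB0   saves    28   
RB0   corners  545  
RB0   assists  562  
TT3   saves    728  
TT3   corners  664  
TT3   assists  26   

Each (team, column) pair becomes one row: 2 × 3 = 6 rows.
For example, (RB0, saves) → value=28.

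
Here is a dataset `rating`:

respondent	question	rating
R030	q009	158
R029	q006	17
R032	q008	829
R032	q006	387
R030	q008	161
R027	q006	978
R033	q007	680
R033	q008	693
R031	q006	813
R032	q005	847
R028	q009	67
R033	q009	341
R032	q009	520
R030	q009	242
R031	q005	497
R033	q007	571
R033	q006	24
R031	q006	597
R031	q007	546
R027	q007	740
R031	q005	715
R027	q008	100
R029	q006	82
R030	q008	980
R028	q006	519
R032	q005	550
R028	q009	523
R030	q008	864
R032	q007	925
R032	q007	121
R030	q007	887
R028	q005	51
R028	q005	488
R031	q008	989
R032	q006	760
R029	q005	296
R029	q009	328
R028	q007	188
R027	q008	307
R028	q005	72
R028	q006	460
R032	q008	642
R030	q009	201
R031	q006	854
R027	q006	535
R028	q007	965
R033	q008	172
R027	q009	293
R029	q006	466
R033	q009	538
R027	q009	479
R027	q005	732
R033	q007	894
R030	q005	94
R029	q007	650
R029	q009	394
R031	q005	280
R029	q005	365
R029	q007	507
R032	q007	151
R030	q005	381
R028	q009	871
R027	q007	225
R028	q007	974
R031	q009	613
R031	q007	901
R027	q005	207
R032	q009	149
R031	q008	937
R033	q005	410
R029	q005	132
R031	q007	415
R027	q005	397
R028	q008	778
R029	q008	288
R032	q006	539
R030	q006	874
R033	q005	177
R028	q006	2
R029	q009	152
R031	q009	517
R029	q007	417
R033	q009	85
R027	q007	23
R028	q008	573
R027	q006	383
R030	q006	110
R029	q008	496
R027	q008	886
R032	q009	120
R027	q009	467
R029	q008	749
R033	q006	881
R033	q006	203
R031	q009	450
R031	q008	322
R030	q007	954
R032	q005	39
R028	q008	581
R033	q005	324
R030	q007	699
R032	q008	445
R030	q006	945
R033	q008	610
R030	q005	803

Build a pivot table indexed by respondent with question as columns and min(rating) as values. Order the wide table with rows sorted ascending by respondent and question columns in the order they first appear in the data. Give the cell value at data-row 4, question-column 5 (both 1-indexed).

94

With rows sorted ascending by respondent, row 4 is respondent=R030. question columns in first-appearance order: q009, q006, q008, q007, q005; column 5 is q005.
Long rows with respondent=R030, question=q005: min(94, 381, 803) = 94.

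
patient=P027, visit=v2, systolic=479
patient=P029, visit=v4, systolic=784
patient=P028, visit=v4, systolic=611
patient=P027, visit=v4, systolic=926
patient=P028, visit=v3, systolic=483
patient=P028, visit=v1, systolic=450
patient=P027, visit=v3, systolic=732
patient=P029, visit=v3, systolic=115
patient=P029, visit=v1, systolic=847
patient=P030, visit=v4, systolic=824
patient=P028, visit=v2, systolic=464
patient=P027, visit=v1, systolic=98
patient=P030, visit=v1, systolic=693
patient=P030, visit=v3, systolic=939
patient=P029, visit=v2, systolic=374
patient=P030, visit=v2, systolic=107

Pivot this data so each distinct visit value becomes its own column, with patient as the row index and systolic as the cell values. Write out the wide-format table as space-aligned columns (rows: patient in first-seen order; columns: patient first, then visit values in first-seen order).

Columns: patient plus the 4 distinct visit values (v2, v4, v3, v1).
For example, row P027 column v2 takes systolic=479 from the long row (P027, v2).

patient  v2   v4   v3   v1 
P027     479  926  732  98 
P029     374  784  115  847
P028     464  611  483  450
P030     107  824  939  693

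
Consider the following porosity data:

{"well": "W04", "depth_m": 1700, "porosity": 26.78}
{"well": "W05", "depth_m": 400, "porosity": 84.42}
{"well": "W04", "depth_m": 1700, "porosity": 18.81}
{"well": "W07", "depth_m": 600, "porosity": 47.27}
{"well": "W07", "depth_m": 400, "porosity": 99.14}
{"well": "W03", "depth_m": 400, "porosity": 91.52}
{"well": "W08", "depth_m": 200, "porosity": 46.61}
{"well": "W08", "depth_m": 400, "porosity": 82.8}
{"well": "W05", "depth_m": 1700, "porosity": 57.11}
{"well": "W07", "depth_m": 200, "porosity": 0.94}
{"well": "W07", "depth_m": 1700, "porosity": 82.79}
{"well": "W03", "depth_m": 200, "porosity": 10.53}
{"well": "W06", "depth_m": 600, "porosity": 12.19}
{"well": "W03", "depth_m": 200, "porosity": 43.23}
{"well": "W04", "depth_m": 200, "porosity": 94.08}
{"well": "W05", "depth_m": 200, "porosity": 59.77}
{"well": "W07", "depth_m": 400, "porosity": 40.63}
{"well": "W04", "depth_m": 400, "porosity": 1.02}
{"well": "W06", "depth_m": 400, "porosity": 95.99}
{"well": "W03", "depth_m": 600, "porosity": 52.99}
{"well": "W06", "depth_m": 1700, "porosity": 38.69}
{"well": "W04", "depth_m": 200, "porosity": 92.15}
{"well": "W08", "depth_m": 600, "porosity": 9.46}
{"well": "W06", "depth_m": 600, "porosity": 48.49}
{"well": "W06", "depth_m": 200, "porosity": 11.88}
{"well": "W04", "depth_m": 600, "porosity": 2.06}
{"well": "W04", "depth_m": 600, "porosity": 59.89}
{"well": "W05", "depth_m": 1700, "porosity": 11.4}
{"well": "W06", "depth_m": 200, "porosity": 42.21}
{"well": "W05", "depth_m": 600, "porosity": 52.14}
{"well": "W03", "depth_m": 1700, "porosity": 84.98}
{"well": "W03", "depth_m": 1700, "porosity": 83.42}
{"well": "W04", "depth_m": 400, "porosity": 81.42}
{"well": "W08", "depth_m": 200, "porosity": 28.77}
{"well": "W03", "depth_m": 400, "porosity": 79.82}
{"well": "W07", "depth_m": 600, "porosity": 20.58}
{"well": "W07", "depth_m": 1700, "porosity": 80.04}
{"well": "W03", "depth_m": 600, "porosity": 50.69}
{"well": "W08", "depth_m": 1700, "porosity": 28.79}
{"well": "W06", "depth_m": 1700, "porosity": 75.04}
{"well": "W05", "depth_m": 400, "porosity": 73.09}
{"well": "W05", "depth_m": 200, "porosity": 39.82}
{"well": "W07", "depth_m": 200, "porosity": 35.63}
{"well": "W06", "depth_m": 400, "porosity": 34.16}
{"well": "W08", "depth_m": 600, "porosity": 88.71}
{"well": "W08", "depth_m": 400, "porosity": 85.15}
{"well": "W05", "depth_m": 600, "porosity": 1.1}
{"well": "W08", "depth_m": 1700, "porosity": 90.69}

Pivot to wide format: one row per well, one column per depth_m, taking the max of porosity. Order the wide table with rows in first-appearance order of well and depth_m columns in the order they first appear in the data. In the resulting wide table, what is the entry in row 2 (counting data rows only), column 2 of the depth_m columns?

With rows in first-appearance order of well, row 2 is well=W05. depth_m columns in first-appearance order: 1700, 400, 600, 200; column 2 is 400.
Long rows with well=W05, depth_m=400: max(84.42, 73.09) = 84.42.

84.42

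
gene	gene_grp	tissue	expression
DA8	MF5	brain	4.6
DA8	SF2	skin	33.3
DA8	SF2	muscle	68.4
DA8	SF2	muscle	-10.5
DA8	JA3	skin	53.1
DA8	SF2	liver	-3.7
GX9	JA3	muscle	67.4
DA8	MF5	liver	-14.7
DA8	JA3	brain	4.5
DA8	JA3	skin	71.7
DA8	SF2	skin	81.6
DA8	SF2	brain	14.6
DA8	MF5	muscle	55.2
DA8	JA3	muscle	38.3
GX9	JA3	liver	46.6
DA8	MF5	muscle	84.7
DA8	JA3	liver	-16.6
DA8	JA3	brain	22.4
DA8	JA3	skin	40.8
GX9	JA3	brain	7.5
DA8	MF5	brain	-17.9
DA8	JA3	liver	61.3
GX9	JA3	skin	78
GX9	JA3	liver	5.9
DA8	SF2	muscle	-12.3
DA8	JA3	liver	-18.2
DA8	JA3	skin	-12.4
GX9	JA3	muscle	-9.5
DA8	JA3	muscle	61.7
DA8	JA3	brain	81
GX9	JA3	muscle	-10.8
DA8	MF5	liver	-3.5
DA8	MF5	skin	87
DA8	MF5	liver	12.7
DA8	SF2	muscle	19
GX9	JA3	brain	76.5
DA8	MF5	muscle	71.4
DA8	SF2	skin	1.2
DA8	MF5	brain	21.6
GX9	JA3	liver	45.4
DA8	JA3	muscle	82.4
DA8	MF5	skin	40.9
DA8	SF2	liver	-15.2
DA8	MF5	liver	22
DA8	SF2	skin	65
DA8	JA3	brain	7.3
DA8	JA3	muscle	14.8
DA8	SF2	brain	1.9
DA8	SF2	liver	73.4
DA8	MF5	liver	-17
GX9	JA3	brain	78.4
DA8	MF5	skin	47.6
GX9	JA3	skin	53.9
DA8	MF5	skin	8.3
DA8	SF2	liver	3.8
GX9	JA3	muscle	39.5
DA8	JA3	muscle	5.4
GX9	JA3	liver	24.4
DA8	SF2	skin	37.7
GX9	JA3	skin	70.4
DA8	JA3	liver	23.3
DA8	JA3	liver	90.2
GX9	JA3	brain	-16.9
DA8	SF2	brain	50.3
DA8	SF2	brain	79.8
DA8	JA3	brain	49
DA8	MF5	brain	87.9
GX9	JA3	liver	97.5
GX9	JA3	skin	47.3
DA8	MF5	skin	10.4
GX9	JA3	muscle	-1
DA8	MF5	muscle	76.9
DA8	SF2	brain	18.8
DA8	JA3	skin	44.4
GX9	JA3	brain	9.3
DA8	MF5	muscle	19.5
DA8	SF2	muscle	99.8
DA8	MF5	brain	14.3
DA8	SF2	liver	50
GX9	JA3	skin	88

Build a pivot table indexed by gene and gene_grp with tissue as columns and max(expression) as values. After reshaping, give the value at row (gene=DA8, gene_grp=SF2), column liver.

73.4

Rows with gene=DA8, gene_grp=SF2 and tissue=liver: expression values are -3.7, -15.2, 73.4, 3.8, 50.
max(-3.7, -15.2, 73.4, 3.8, 50) = 73.4.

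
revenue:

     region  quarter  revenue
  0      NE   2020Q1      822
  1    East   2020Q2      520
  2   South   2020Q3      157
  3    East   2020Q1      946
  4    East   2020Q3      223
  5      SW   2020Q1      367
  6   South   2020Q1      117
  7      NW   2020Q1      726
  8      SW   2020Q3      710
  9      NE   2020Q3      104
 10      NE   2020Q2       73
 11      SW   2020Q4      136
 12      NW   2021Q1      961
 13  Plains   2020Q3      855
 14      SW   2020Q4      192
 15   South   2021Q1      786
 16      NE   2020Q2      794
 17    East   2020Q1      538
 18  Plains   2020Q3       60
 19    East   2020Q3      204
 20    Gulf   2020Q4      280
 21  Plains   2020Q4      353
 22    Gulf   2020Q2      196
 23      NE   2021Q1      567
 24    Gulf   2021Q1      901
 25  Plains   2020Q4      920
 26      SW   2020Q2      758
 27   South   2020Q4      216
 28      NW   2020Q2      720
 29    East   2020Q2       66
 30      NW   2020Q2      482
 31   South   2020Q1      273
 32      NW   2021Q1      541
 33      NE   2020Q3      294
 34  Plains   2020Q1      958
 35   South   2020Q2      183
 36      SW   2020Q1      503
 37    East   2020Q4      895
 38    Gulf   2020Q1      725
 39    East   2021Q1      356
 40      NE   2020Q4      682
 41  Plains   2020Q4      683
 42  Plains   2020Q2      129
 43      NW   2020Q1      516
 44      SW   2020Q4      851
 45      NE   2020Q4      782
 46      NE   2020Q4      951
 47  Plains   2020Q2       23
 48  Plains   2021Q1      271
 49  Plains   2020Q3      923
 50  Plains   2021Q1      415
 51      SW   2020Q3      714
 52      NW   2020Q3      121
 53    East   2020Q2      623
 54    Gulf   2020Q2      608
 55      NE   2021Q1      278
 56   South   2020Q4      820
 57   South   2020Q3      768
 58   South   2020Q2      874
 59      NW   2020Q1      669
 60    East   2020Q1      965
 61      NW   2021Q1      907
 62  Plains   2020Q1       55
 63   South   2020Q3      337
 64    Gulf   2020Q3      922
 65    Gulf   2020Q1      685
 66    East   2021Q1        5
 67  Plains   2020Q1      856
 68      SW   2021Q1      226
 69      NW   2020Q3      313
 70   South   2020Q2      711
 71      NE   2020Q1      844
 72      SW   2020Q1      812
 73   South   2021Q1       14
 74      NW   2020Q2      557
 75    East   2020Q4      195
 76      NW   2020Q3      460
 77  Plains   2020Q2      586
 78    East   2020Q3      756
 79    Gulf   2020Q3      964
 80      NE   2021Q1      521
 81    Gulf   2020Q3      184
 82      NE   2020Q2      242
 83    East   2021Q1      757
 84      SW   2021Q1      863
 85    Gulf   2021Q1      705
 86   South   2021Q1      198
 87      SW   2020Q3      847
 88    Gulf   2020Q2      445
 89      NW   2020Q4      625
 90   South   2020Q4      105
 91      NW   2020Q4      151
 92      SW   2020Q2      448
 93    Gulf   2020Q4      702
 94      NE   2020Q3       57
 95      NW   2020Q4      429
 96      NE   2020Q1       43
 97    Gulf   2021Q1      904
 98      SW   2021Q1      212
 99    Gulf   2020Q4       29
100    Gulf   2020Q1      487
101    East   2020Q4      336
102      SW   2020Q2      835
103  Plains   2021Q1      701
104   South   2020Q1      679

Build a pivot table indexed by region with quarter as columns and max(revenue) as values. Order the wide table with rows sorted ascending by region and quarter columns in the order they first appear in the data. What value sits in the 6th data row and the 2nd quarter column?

835

With rows sorted ascending by region, row 6 is region=SW. quarter columns in first-appearance order: 2020Q1, 2020Q2, 2020Q3, 2020Q4, 2021Q1; column 2 is 2020Q2.
Long rows with region=SW, quarter=2020Q2: max(758, 448, 835) = 835.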